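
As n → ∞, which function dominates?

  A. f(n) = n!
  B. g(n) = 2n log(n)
A

f(n) = n! is O(n!), while g(n) = 2n log(n) is O(n log n).
Since O(n!) grows faster than O(n log n), f(n) dominates.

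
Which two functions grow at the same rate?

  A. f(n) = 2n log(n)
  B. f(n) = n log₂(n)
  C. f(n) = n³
A and B

Examining each function:
  A. 2n log(n) is O(n log n)
  B. n log₂(n) is O(n log n)
  C. n³ is O(n³)

Functions A and B both have the same complexity class.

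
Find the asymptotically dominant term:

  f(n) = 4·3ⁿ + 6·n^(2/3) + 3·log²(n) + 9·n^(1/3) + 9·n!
9·n!

Looking at each term:
  - 4·3ⁿ is O(3ⁿ)
  - 6·n^(2/3) is O(n^(2/3))
  - 3·log²(n) is O(log² n)
  - 9·n^(1/3) is O(n^(1/3))
  - 9·n! is O(n!)

The term 9·n! (O(n!)) grows fastest and dominates all others.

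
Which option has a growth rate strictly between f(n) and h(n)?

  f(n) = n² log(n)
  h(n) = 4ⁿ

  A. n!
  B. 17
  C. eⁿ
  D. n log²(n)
C

We need g(n) with n² log(n) = o(g(n)) and g(n) = o(4ⁿ), i.e. O(n² log n) ≺ g ≺ O(4ⁿ).
Check each option:
  A. n! — O(n!) does not grow strictly slower than h(n)
  B. 17 — O(1) does not grow strictly faster than f(n)
  C. eⁿ — O(eⁿ) is strictly between O(n² log n) and O(4ⁿ) ✓
  D. n log²(n) — O(n log² n) does not grow strictly faster than f(n)

Only option C (eⁿ) lies strictly between.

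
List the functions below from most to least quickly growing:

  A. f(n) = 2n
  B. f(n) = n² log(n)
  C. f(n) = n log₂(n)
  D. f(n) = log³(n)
B > C > A > D

Comparing growth rates:
B = n² log(n) is O(n² log n)
C = n log₂(n) is O(n log n)
A = 2n is O(n)
D = log³(n) is O(log³ n)

Therefore, the order from fastest to slowest is: B > C > A > D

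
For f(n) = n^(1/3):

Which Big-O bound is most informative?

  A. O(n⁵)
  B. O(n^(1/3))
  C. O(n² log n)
B

f(n) = n^(1/3) is O(n^(1/3)).
All listed options are valid Big-O bounds (upper bounds),
but O(n^(1/3)) is the tightest (smallest valid bound).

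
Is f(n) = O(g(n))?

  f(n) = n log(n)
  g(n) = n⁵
True

f(n) = n log(n) is O(n log n), and g(n) = n⁵ is O(n⁵).
Since O(n log n) ⊆ O(n⁵) (f grows no faster than g), f(n) = O(g(n)) is true.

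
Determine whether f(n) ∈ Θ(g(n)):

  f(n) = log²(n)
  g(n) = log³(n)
False

f(n) = log²(n) is O(log² n), and g(n) = log³(n) is O(log³ n).
Since they have different growth rates, f(n) = Θ(g(n)) is false.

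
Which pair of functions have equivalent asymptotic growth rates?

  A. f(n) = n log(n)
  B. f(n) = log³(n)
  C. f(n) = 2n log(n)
A and C

Examining each function:
  A. n log(n) is O(n log n)
  B. log³(n) is O(log³ n)
  C. 2n log(n) is O(n log n)

Functions A and C both have the same complexity class.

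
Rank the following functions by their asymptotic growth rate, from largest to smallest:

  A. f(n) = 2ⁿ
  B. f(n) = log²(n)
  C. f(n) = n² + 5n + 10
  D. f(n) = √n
A > C > D > B

Comparing growth rates:
A = 2ⁿ is O(2ⁿ)
C = n² + 5n + 10 is O(n²)
D = √n is O(√n)
B = log²(n) is O(log² n)

Therefore, the order from fastest to slowest is: A > C > D > B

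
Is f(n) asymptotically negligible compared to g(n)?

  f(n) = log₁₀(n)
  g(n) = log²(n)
True

f(n) = log₁₀(n) is O(log n), and g(n) = log²(n) is O(log² n).
Since O(log n) grows strictly slower than O(log² n), f(n) = o(g(n)) is true.
This means lim(n→∞) f(n)/g(n) = 0.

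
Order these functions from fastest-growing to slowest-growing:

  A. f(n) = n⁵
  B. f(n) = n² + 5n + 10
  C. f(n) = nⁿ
C > A > B

Comparing growth rates:
C = nⁿ is O(nⁿ)
A = n⁵ is O(n⁵)
B = n² + 5n + 10 is O(n²)

Therefore, the order from fastest to slowest is: C > A > B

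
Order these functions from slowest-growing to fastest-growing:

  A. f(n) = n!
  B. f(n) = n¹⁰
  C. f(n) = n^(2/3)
C < B < A

Comparing growth rates:
C = n^(2/3) is O(n^(2/3))
B = n¹⁰ is O(n¹⁰)
A = n! is O(n!)

Therefore, the order from slowest to fastest is: C < B < A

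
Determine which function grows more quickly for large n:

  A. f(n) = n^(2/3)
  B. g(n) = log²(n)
A

f(n) = n^(2/3) is O(n^(2/3)), while g(n) = log²(n) is O(log² n).
Since O(n^(2/3)) grows faster than O(log² n), f(n) dominates.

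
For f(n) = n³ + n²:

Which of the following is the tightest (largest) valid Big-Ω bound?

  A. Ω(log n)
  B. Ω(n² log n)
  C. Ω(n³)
C

f(n) = n³ + n² is Ω(n³).
All listed options are valid Big-Ω bounds (lower bounds),
but Ω(n³) is the tightest (largest valid bound).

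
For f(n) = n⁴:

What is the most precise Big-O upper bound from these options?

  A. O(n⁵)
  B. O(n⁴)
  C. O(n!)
B

f(n) = n⁴ is O(n⁴).
All listed options are valid Big-O bounds (upper bounds),
but O(n⁴) is the tightest (smallest valid bound).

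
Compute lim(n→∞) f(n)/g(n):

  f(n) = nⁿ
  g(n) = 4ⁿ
∞

Since nⁿ (O(nⁿ)) grows faster than 4ⁿ (O(4ⁿ)),
the ratio f(n)/g(n) → ∞ as n → ∞.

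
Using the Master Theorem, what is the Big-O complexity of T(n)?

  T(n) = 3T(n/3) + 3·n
Θ(n log n)

Master Theorem: a = 3, b = 3, f(n) = 3·n.
Compute the critical exponent d = log₃(3) = 1.
Compare f(n) = Θ(n) against n^d:
  k = 1 = d, so f(n) = Θ(n^d) — Case 2.
  Work is balanced across levels: T(n) = Θ(n^d log n) = Θ(n log n).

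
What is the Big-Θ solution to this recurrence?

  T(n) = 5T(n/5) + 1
Θ(n)

Master Theorem: a = 5, b = 5, f(n) = 1.
Compute the critical exponent d = log₅(5) = 1.
Compare f(n) = Θ(1) against n^d:
  k = 0 < d = 1, so f(n) = O(n^(d-ε)) — Case 1.
  The recursion cost dominates: T(n) = Θ(n^d) = Θ(n).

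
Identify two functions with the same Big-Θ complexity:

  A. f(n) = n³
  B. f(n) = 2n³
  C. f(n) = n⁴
A and B

Examining each function:
  A. n³ is O(n³)
  B. 2n³ is O(n³)
  C. n⁴ is O(n⁴)

Functions A and B both have the same complexity class.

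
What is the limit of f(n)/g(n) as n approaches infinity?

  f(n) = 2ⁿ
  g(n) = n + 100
∞

Since 2ⁿ (O(2ⁿ)) grows faster than n + 100 (O(n)),
the ratio f(n)/g(n) → ∞ as n → ∞.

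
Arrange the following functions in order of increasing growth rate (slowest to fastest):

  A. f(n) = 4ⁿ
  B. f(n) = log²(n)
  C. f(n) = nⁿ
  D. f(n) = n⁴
B < D < A < C

Comparing growth rates:
B = log²(n) is O(log² n)
D = n⁴ is O(n⁴)
A = 4ⁿ is O(4ⁿ)
C = nⁿ is O(nⁿ)

Therefore, the order from slowest to fastest is: B < D < A < C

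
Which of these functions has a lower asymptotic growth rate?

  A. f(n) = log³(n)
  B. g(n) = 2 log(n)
B

f(n) = log³(n) is O(log³ n), while g(n) = 2 log(n) is O(log n).
Since O(log n) grows slower than O(log³ n), g(n) is dominated.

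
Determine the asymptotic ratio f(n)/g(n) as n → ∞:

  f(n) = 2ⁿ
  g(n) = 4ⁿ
0

Since 2ⁿ (O(2ⁿ)) grows slower than 4ⁿ (O(4ⁿ)),
the ratio f(n)/g(n) → 0 as n → ∞.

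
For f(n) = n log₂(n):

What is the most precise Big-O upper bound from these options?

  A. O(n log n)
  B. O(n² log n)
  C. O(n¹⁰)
A

f(n) = n log₂(n) is O(n log n).
All listed options are valid Big-O bounds (upper bounds),
but O(n log n) is the tightest (smallest valid bound).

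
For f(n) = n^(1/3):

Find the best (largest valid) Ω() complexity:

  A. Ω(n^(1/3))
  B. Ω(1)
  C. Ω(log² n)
A

f(n) = n^(1/3) is Ω(n^(1/3)).
All listed options are valid Big-Ω bounds (lower bounds),
but Ω(n^(1/3)) is the tightest (largest valid bound).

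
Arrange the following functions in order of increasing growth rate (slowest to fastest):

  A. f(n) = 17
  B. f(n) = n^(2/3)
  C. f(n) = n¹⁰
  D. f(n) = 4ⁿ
A < B < C < D

Comparing growth rates:
A = 17 is O(1)
B = n^(2/3) is O(n^(2/3))
C = n¹⁰ is O(n¹⁰)
D = 4ⁿ is O(4ⁿ)

Therefore, the order from slowest to fastest is: A < B < C < D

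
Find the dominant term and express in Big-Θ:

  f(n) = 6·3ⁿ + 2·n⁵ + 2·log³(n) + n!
Θ(n!)

Order the terms by growth rate: 2·log³(n) ≺ 2·n⁵ ≺ 6·3ⁿ ≺ n!.
The fastest-growing term n! dominates as n → ∞; dropping its constant factor gives Θ(n!).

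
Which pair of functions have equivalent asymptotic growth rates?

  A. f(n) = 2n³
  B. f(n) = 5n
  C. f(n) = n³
A and C

Examining each function:
  A. 2n³ is O(n³)
  B. 5n is O(n)
  C. n³ is O(n³)

Functions A and C both have the same complexity class.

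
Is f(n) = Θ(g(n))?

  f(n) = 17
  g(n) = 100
True

f(n) = 17 and g(n) = 100 are both O(1).
Since they have the same asymptotic growth rate, f(n) = Θ(g(n)) is true.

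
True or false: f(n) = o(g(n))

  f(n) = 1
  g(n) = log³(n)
True

f(n) = 1 is O(1), and g(n) = log³(n) is O(log³ n).
Since O(1) grows strictly slower than O(log³ n), f(n) = o(g(n)) is true.
This means lim(n→∞) f(n)/g(n) = 0.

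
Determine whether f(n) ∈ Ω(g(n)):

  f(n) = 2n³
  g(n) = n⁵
False

f(n) = 2n³ is O(n³), and g(n) = n⁵ is O(n⁵).
Since O(n³) grows slower than O(n⁵), f(n) = Ω(g(n)) is false.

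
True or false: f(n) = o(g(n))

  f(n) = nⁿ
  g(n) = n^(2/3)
False

f(n) = nⁿ is O(nⁿ), and g(n) = n^(2/3) is O(n^(2/3)).
Since O(nⁿ) grows faster than or equal to O(n^(2/3)), f(n) = o(g(n)) is false.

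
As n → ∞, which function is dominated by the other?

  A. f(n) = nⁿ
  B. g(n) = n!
B

f(n) = nⁿ is O(nⁿ), while g(n) = n! is O(n!).
Since O(n!) grows slower than O(nⁿ), g(n) is dominated.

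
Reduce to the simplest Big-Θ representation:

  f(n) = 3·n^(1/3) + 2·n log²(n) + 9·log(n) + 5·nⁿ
Θ(nⁿ)

Order the terms by growth rate: 9·log(n) ≺ 3·n^(1/3) ≺ 2·n log²(n) ≺ 5·nⁿ.
The fastest-growing term 5·nⁿ dominates as n → ∞; dropping its constant factor gives Θ(nⁿ).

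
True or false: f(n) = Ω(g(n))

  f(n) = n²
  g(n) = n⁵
False

f(n) = n² is O(n²), and g(n) = n⁵ is O(n⁵).
Since O(n²) grows slower than O(n⁵), f(n) = Ω(g(n)) is false.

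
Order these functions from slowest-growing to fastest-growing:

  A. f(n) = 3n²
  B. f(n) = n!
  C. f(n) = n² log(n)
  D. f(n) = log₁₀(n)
D < A < C < B

Comparing growth rates:
D = log₁₀(n) is O(log n)
A = 3n² is O(n²)
C = n² log(n) is O(n² log n)
B = n! is O(n!)

Therefore, the order from slowest to fastest is: D < A < C < B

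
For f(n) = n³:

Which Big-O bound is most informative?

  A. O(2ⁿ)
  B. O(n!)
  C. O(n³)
C

f(n) = n³ is O(n³).
All listed options are valid Big-O bounds (upper bounds),
but O(n³) is the tightest (smallest valid bound).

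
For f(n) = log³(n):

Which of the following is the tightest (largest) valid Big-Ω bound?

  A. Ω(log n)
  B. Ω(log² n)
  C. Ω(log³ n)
C

f(n) = log³(n) is Ω(log³ n).
All listed options are valid Big-Ω bounds (lower bounds),
but Ω(log³ n) is the tightest (largest valid bound).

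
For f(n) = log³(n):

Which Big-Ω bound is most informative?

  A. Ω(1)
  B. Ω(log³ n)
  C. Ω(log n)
B

f(n) = log³(n) is Ω(log³ n).
All listed options are valid Big-Ω bounds (lower bounds),
but Ω(log³ n) is the tightest (largest valid bound).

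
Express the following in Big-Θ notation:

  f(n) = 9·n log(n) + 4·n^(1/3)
Θ(n log n)

Order the terms by growth rate: 4·n^(1/3) ≺ 9·n log(n).
The fastest-growing term 9·n log(n) dominates as n → ∞; dropping its constant factor gives Θ(n log n).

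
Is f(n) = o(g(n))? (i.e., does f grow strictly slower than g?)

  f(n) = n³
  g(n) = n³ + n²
False

f(n) = n³ is O(n³), and g(n) = n³ + n² is O(n³).
Since they have the same growth rate, f(n) = o(g(n)) is false.
(f = o(g) requires f to grow strictly slower, not equal.)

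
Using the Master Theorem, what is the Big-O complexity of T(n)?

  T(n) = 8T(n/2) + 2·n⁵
Θ(n⁵)

Master Theorem: a = 8, b = 2, f(n) = 2·n⁵.
Compute the critical exponent d = log₂(8) = 3.
Compare f(n) = Θ(n⁵) against n^d:
  k = 5 > d = 3, so f(n) = Ω(n^(d+ε)) — Case 3.
  Regularity: a·(n/b)^5/n^5 = a/b^5 = 8/32 < 1 ✓.
  The top-level work dominates: T(n) = Θ(f(n)) = Θ(n⁵).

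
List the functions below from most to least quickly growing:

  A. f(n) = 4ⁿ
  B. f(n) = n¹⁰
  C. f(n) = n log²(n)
A > B > C

Comparing growth rates:
A = 4ⁿ is O(4ⁿ)
B = n¹⁰ is O(n¹⁰)
C = n log²(n) is O(n log² n)

Therefore, the order from fastest to slowest is: A > B > C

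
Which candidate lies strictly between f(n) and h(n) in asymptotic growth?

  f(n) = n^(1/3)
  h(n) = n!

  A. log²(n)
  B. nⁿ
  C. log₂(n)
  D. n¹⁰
D

We need g(n) with n^(1/3) = o(g(n)) and g(n) = o(n!), i.e. O(n^(1/3)) ≺ g ≺ O(n!).
Check each option:
  A. log²(n) — O(log² n) does not grow strictly faster than f(n)
  B. nⁿ — O(nⁿ) does not grow strictly slower than h(n)
  C. log₂(n) — O(log n) does not grow strictly faster than f(n)
  D. n¹⁰ — O(n¹⁰) is strictly between O(n^(1/3)) and O(n!) ✓

Only option D (n¹⁰) lies strictly between.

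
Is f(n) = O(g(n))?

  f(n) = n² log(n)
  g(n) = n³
True

f(n) = n² log(n) is O(n² log n), and g(n) = n³ is O(n³).
Since O(n² log n) ⊆ O(n³) (f grows no faster than g), f(n) = O(g(n)) is true.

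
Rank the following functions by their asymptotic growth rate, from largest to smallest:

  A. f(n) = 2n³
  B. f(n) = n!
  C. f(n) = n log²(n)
B > A > C

Comparing growth rates:
B = n! is O(n!)
A = 2n³ is O(n³)
C = n log²(n) is O(n log² n)

Therefore, the order from fastest to slowest is: B > A > C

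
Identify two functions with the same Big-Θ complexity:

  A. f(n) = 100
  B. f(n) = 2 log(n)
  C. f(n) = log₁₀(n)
B and C

Examining each function:
  A. 100 is O(1)
  B. 2 log(n) is O(log n)
  C. log₁₀(n) is O(log n)

Functions B and C both have the same complexity class.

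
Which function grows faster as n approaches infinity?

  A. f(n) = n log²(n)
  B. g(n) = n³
B

f(n) = n log²(n) is O(n log² n), while g(n) = n³ is O(n³).
Since O(n³) grows faster than O(n log² n), g(n) dominates.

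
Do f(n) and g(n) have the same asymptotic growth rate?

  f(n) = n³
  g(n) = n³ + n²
True

f(n) = n³ and g(n) = n³ + n² are both O(n³).
Since they have the same asymptotic growth rate, f(n) = Θ(g(n)) is true.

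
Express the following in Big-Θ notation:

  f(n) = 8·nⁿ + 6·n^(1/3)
Θ(nⁿ)

Order the terms by growth rate: 6·n^(1/3) ≺ 8·nⁿ.
The fastest-growing term 8·nⁿ dominates as n → ∞; dropping its constant factor gives Θ(nⁿ).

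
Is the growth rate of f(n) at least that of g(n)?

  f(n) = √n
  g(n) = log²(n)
True

f(n) = √n is O(√n), and g(n) = log²(n) is O(log² n).
Since O(√n) grows at least as fast as O(log² n), f(n) = Ω(g(n)) is true.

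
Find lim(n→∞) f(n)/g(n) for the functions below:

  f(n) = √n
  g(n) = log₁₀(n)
∞

Since √n (O(√n)) grows faster than log₁₀(n) (O(log n)),
the ratio f(n)/g(n) → ∞ as n → ∞.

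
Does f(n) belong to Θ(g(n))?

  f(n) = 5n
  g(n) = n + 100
True

f(n) = 5n and g(n) = n + 100 are both O(n).
Since they have the same asymptotic growth rate, f(n) = Θ(g(n)) is true.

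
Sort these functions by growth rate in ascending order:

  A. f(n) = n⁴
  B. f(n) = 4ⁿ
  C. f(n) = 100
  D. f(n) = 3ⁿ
C < A < D < B

Comparing growth rates:
C = 100 is O(1)
A = n⁴ is O(n⁴)
D = 3ⁿ is O(3ⁿ)
B = 4ⁿ is O(4ⁿ)

Therefore, the order from slowest to fastest is: C < A < D < B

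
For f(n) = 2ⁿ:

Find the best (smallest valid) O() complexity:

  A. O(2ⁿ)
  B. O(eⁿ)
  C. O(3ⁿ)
A

f(n) = 2ⁿ is O(2ⁿ).
All listed options are valid Big-O bounds (upper bounds),
but O(2ⁿ) is the tightest (smallest valid bound).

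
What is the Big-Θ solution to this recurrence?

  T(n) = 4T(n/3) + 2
Θ(n^log₃(4))

Master Theorem: a = 4, b = 3, f(n) = 2.
Compute the critical exponent d = log₃(4) = 1.262.
Compare f(n) = Θ(1) against n^d:
  k = 0 < d = 1.262, so f(n) = O(n^(d-ε)) — Case 1.
  The recursion cost dominates: T(n) = Θ(n^d) = Θ(n^log₃(4)).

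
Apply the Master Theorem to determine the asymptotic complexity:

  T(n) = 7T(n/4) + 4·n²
Θ(n²)

Master Theorem: a = 7, b = 4, f(n) = 4·n².
Compute the critical exponent d = log₄(7) = 1.404.
Compare f(n) = Θ(n²) against n^d:
  k = 2 > d = 1.404, so f(n) = Ω(n^(d+ε)) — Case 3.
  Regularity: a·(n/b)^2/n^2 = a/b^2 = 7/16 < 1 ✓.
  The top-level work dominates: T(n) = Θ(f(n)) = Θ(n²).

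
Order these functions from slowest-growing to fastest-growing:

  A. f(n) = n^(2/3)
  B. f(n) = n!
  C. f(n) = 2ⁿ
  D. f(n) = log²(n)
D < A < C < B

Comparing growth rates:
D = log²(n) is O(log² n)
A = n^(2/3) is O(n^(2/3))
C = 2ⁿ is O(2ⁿ)
B = n! is O(n!)

Therefore, the order from slowest to fastest is: D < A < C < B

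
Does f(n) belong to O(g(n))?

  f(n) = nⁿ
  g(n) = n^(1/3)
False

f(n) = nⁿ is O(nⁿ), and g(n) = n^(1/3) is O(n^(1/3)).
Since O(nⁿ) grows faster than O(n^(1/3)), f(n) = O(g(n)) is false.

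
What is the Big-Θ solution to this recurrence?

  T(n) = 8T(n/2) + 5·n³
Θ(n³ log n)

Master Theorem: a = 8, b = 2, f(n) = 5·n³.
Compute the critical exponent d = log₂(8) = 3.
Compare f(n) = Θ(n³) against n^d:
  k = 3 = d, so f(n) = Θ(n^d) — Case 2.
  Work is balanced across levels: T(n) = Θ(n^d log n) = Θ(n³ log n).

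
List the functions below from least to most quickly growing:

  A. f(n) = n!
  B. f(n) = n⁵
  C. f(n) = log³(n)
C < B < A

Comparing growth rates:
C = log³(n) is O(log³ n)
B = n⁵ is O(n⁵)
A = n! is O(n!)

Therefore, the order from slowest to fastest is: C < B < A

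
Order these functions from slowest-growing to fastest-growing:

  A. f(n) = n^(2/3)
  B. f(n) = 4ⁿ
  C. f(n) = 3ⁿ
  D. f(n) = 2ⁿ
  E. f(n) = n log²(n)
A < E < D < C < B

Comparing growth rates:
A = n^(2/3) is O(n^(2/3))
E = n log²(n) is O(n log² n)
D = 2ⁿ is O(2ⁿ)
C = 3ⁿ is O(3ⁿ)
B = 4ⁿ is O(4ⁿ)

Therefore, the order from slowest to fastest is: A < E < D < C < B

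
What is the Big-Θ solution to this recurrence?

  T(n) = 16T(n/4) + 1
Θ(n²)

Master Theorem: a = 16, b = 4, f(n) = 1.
Compute the critical exponent d = log₄(16) = 2.
Compare f(n) = Θ(1) against n^d:
  k = 0 < d = 2, so f(n) = O(n^(d-ε)) — Case 1.
  The recursion cost dominates: T(n) = Θ(n^d) = Θ(n²).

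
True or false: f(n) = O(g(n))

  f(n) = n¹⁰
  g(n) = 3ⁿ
True

f(n) = n¹⁰ is O(n¹⁰), and g(n) = 3ⁿ is O(3ⁿ).
Since O(n¹⁰) ⊆ O(3ⁿ) (f grows no faster than g), f(n) = O(g(n)) is true.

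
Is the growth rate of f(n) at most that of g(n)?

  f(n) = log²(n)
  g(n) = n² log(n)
True

f(n) = log²(n) is O(log² n), and g(n) = n² log(n) is O(n² log n).
Since O(log² n) ⊆ O(n² log n) (f grows no faster than g), f(n) = O(g(n)) is true.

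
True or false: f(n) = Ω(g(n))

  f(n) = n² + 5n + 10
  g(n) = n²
True

f(n) = n² + 5n + 10 and g(n) = n² are both O(n²).
Big-Ω permits equal growth rates (f ≥ c·g for some c > 0), so f(n) = Ω(g(n)) is true.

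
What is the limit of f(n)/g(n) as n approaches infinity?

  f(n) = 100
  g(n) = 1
100

Since 100 and 1 have the same growth rate (O(1)),
the ratio converges to a constant: 100.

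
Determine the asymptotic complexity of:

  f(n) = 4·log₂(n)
O(log n)

The dominant term in 4·log₂(n) is 4·log₂(n), which is Θ(log n).
Constants are absorbed, so the tightest bound is O(log n).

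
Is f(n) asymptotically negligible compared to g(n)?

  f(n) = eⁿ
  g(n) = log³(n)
False

f(n) = eⁿ is O(eⁿ), and g(n) = log³(n) is O(log³ n).
Since O(eⁿ) grows faster than or equal to O(log³ n), f(n) = o(g(n)) is false.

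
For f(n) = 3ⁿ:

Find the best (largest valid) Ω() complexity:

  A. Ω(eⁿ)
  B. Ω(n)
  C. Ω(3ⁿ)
C

f(n) = 3ⁿ is Ω(3ⁿ).
All listed options are valid Big-Ω bounds (lower bounds),
but Ω(3ⁿ) is the tightest (largest valid bound).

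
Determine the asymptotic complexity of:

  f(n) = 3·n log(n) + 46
O(n log n)

The dominant term in 3·n log(n) + 46 is 3·n log(n), which is Θ(n log n).
Lower-order terms (46) are asymptotically negligible.
Constants are absorbed, so the tightest bound is O(n log n).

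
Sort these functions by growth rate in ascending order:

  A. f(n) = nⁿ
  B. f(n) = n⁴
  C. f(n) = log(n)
C < B < A

Comparing growth rates:
C = log(n) is O(log n)
B = n⁴ is O(n⁴)
A = nⁿ is O(nⁿ)

Therefore, the order from slowest to fastest is: C < B < A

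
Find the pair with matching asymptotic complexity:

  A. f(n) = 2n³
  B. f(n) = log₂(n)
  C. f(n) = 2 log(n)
B and C

Examining each function:
  A. 2n³ is O(n³)
  B. log₂(n) is O(log n)
  C. 2 log(n) is O(log n)

Functions B and C both have the same complexity class.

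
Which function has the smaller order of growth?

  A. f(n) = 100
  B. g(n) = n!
A

f(n) = 100 is O(1), while g(n) = n! is O(n!).
Since O(1) grows slower than O(n!), f(n) is dominated.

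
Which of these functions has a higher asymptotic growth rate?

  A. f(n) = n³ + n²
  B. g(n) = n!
B

f(n) = n³ + n² is O(n³), while g(n) = n! is O(n!).
Since O(n!) grows faster than O(n³), g(n) dominates.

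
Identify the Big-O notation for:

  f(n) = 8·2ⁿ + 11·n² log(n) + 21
O(2ⁿ)

The dominant term in 8·2ⁿ + 11·n² log(n) + 21 is 8·2ⁿ, which is Θ(2ⁿ).
Lower-order terms (11·n² log(n), 21) are asymptotically negligible.
Constants are absorbed, so the tightest bound is O(2ⁿ).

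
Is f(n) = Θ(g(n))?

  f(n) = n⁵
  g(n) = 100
False

f(n) = n⁵ is O(n⁵), and g(n) = 100 is O(1).
Since they have different growth rates, f(n) = Θ(g(n)) is false.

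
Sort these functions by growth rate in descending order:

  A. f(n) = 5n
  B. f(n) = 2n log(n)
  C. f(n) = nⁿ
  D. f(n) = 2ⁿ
C > D > B > A

Comparing growth rates:
C = nⁿ is O(nⁿ)
D = 2ⁿ is O(2ⁿ)
B = 2n log(n) is O(n log n)
A = 5n is O(n)

Therefore, the order from fastest to slowest is: C > D > B > A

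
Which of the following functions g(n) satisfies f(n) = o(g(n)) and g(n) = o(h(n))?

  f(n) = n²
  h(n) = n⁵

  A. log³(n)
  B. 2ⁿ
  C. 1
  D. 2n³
D

We need g(n) with n² = o(g(n)) and g(n) = o(n⁵), i.e. O(n²) ≺ g ≺ O(n⁵).
Check each option:
  A. log³(n) — O(log³ n) does not grow strictly faster than f(n)
  B. 2ⁿ — O(2ⁿ) does not grow strictly slower than h(n)
  C. 1 — O(1) does not grow strictly faster than f(n)
  D. 2n³ — O(n³) is strictly between O(n²) and O(n⁵) ✓

Only option D (2n³) lies strictly between.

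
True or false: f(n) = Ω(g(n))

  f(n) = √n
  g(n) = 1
True

f(n) = √n is O(√n), and g(n) = 1 is O(1).
Since O(√n) grows at least as fast as O(1), f(n) = Ω(g(n)) is true.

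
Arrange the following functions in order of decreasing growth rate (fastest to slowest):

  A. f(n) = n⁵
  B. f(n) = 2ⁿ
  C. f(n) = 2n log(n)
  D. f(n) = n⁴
B > A > D > C

Comparing growth rates:
B = 2ⁿ is O(2ⁿ)
A = n⁵ is O(n⁵)
D = n⁴ is O(n⁴)
C = 2n log(n) is O(n log n)

Therefore, the order from fastest to slowest is: B > A > D > C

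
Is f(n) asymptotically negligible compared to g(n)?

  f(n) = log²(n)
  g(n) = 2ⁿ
True

f(n) = log²(n) is O(log² n), and g(n) = 2ⁿ is O(2ⁿ).
Since O(log² n) grows strictly slower than O(2ⁿ), f(n) = o(g(n)) is true.
This means lim(n→∞) f(n)/g(n) = 0.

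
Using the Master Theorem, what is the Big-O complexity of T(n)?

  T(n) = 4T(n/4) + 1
Θ(n)

Master Theorem: a = 4, b = 4, f(n) = 1.
Compute the critical exponent d = log₄(4) = 1.
Compare f(n) = Θ(1) against n^d:
  k = 0 < d = 1, so f(n) = O(n^(d-ε)) — Case 1.
  The recursion cost dominates: T(n) = Θ(n^d) = Θ(n).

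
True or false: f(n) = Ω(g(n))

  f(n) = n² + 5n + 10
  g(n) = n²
True

f(n) = n² + 5n + 10 and g(n) = n² are both O(n²).
Big-Ω permits equal growth rates (f ≥ c·g for some c > 0), so f(n) = Ω(g(n)) is true.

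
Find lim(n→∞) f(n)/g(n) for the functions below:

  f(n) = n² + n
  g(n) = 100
∞

Since n² + n (O(n²)) grows faster than 100 (O(1)),
the ratio f(n)/g(n) → ∞ as n → ∞.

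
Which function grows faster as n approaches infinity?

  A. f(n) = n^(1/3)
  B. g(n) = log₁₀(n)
A

f(n) = n^(1/3) is O(n^(1/3)), while g(n) = log₁₀(n) is O(log n).
Since O(n^(1/3)) grows faster than O(log n), f(n) dominates.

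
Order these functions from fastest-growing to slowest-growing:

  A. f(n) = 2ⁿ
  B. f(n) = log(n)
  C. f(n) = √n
A > C > B

Comparing growth rates:
A = 2ⁿ is O(2ⁿ)
C = √n is O(√n)
B = log(n) is O(log n)

Therefore, the order from fastest to slowest is: A > C > B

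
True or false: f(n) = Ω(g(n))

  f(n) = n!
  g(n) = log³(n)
True

f(n) = n! is O(n!), and g(n) = log³(n) is O(log³ n).
Since O(n!) grows at least as fast as O(log³ n), f(n) = Ω(g(n)) is true.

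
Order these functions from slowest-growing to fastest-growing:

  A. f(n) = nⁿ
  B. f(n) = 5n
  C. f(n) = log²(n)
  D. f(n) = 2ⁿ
C < B < D < A

Comparing growth rates:
C = log²(n) is O(log² n)
B = 5n is O(n)
D = 2ⁿ is O(2ⁿ)
A = nⁿ is O(nⁿ)

Therefore, the order from slowest to fastest is: C < B < D < A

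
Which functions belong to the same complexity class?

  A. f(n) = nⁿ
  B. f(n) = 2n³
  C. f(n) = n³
B and C

Examining each function:
  A. nⁿ is O(nⁿ)
  B. 2n³ is O(n³)
  C. n³ is O(n³)

Functions B and C both have the same complexity class.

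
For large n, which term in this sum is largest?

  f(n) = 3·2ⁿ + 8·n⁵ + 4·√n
3·2ⁿ

Looking at each term:
  - 3·2ⁿ is O(2ⁿ)
  - 8·n⁵ is O(n⁵)
  - 4·√n is O(√n)

The term 3·2ⁿ (O(2ⁿ)) grows fastest and dominates all others.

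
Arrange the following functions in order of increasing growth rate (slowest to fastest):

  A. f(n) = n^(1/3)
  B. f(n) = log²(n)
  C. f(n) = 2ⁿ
B < A < C

Comparing growth rates:
B = log²(n) is O(log² n)
A = n^(1/3) is O(n^(1/3))
C = 2ⁿ is O(2ⁿ)

Therefore, the order from slowest to fastest is: B < A < C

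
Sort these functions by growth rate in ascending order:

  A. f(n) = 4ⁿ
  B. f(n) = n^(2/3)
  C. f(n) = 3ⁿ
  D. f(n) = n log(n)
B < D < C < A

Comparing growth rates:
B = n^(2/3) is O(n^(2/3))
D = n log(n) is O(n log n)
C = 3ⁿ is O(3ⁿ)
A = 4ⁿ is O(4ⁿ)

Therefore, the order from slowest to fastest is: B < D < C < A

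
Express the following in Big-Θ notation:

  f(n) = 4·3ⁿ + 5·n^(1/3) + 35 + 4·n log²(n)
Θ(3ⁿ)

Order the terms by growth rate: 35 ≺ 5·n^(1/3) ≺ 4·n log²(n) ≺ 4·3ⁿ.
The fastest-growing term 4·3ⁿ dominates as n → ∞; dropping its constant factor gives Θ(3ⁿ).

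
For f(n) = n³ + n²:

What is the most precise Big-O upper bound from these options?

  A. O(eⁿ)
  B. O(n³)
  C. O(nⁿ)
B

f(n) = n³ + n² is O(n³).
All listed options are valid Big-O bounds (upper bounds),
but O(n³) is the tightest (smallest valid bound).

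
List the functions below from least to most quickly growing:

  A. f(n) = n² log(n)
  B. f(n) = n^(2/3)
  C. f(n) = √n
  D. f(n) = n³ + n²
C < B < A < D

Comparing growth rates:
C = √n is O(√n)
B = n^(2/3) is O(n^(2/3))
A = n² log(n) is O(n² log n)
D = n³ + n² is O(n³)

Therefore, the order from slowest to fastest is: C < B < A < D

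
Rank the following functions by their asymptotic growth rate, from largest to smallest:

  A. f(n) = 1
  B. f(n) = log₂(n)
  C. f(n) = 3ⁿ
C > B > A

Comparing growth rates:
C = 3ⁿ is O(3ⁿ)
B = log₂(n) is O(log n)
A = 1 is O(1)

Therefore, the order from fastest to slowest is: C > B > A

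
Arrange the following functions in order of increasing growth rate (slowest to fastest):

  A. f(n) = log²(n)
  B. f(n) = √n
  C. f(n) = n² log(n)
A < B < C

Comparing growth rates:
A = log²(n) is O(log² n)
B = √n is O(√n)
C = n² log(n) is O(n² log n)

Therefore, the order from slowest to fastest is: A < B < C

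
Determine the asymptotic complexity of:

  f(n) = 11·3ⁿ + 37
O(3ⁿ)

The dominant term in 11·3ⁿ + 37 is 11·3ⁿ, which is Θ(3ⁿ).
Lower-order terms (37) are asymptotically negligible.
Constants are absorbed, so the tightest bound is O(3ⁿ).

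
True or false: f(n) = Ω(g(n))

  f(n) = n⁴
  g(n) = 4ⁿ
False

f(n) = n⁴ is O(n⁴), and g(n) = 4ⁿ is O(4ⁿ).
Since O(n⁴) grows slower than O(4ⁿ), f(n) = Ω(g(n)) is false.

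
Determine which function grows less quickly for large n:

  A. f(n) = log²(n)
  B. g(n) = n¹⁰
A

f(n) = log²(n) is O(log² n), while g(n) = n¹⁰ is O(n¹⁰).
Since O(log² n) grows slower than O(n¹⁰), f(n) is dominated.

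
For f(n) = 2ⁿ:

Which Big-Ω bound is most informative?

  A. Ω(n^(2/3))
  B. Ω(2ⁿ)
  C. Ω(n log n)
B

f(n) = 2ⁿ is Ω(2ⁿ).
All listed options are valid Big-Ω bounds (lower bounds),
but Ω(2ⁿ) is the tightest (largest valid bound).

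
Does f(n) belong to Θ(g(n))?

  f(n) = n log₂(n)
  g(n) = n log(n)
True

f(n) = n log₂(n) and g(n) = n log(n) are both O(n log n).
Since they have the same asymptotic growth rate, f(n) = Θ(g(n)) is true.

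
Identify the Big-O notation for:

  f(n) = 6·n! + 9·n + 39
O(n!)

The dominant term in 6·n! + 9·n + 39 is 6·n!, which is Θ(n!).
Lower-order terms (9·n, 39) are asymptotically negligible.
Constants are absorbed, so the tightest bound is O(n!).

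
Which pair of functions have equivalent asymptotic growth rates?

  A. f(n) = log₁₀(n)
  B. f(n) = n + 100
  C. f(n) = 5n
B and C

Examining each function:
  A. log₁₀(n) is O(log n)
  B. n + 100 is O(n)
  C. 5n is O(n)

Functions B and C both have the same complexity class.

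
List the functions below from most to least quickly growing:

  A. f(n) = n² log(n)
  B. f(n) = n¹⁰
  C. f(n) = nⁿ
C > B > A

Comparing growth rates:
C = nⁿ is O(nⁿ)
B = n¹⁰ is O(n¹⁰)
A = n² log(n) is O(n² log n)

Therefore, the order from fastest to slowest is: C > B > A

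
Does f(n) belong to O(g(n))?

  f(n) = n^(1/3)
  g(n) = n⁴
True

f(n) = n^(1/3) is O(n^(1/3)), and g(n) = n⁴ is O(n⁴).
Since O(n^(1/3)) ⊆ O(n⁴) (f grows no faster than g), f(n) = O(g(n)) is true.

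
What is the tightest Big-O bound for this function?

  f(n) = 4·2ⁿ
O(2ⁿ)

The dominant term in 4·2ⁿ is 4·2ⁿ, which is Θ(2ⁿ).
Constants are absorbed, so the tightest bound is O(2ⁿ).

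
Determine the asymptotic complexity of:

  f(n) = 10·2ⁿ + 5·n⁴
O(2ⁿ)

The dominant term in 10·2ⁿ + 5·n⁴ is 10·2ⁿ, which is Θ(2ⁿ).
Lower-order terms (5·n⁴) are asymptotically negligible.
Constants are absorbed, so the tightest bound is O(2ⁿ).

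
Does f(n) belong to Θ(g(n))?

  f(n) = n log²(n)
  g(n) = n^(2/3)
False

f(n) = n log²(n) is O(n log² n), and g(n) = n^(2/3) is O(n^(2/3)).
Since they have different growth rates, f(n) = Θ(g(n)) is false.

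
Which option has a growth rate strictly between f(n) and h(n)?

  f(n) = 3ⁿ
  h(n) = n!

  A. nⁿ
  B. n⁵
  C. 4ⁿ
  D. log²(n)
C

We need g(n) with 3ⁿ = o(g(n)) and g(n) = o(n!), i.e. O(3ⁿ) ≺ g ≺ O(n!).
Check each option:
  A. nⁿ — O(nⁿ) does not grow strictly slower than h(n)
  B. n⁵ — O(n⁵) does not grow strictly faster than f(n)
  C. 4ⁿ — O(4ⁿ) is strictly between O(3ⁿ) and O(n!) ✓
  D. log²(n) — O(log² n) does not grow strictly faster than f(n)

Only option C (4ⁿ) lies strictly between.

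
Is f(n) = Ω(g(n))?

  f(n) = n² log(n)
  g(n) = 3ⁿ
False

f(n) = n² log(n) is O(n² log n), and g(n) = 3ⁿ is O(3ⁿ).
Since O(n² log n) grows slower than O(3ⁿ), f(n) = Ω(g(n)) is false.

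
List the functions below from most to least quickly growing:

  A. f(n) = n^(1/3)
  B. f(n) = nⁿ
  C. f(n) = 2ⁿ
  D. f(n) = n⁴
B > C > D > A

Comparing growth rates:
B = nⁿ is O(nⁿ)
C = 2ⁿ is O(2ⁿ)
D = n⁴ is O(n⁴)
A = n^(1/3) is O(n^(1/3))

Therefore, the order from fastest to slowest is: B > C > D > A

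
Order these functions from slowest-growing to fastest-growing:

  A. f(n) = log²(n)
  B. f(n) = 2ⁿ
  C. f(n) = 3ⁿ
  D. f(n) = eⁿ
A < B < D < C

Comparing growth rates:
A = log²(n) is O(log² n)
B = 2ⁿ is O(2ⁿ)
D = eⁿ is O(eⁿ)
C = 3ⁿ is O(3ⁿ)

Therefore, the order from slowest to fastest is: A < B < D < C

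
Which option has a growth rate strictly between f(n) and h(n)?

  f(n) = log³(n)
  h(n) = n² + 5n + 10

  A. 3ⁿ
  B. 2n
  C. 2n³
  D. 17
B

We need g(n) with log³(n) = o(g(n)) and g(n) = o(n² + 5n + 10), i.e. O(log³ n) ≺ g ≺ O(n²).
Check each option:
  A. 3ⁿ — O(3ⁿ) does not grow strictly slower than h(n)
  B. 2n — O(n) is strictly between O(log³ n) and O(n²) ✓
  C. 2n³ — O(n³) does not grow strictly slower than h(n)
  D. 17 — O(1) does not grow strictly faster than f(n)

Only option B (2n) lies strictly between.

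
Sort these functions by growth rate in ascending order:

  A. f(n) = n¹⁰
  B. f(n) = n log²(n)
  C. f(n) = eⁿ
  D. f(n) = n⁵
B < D < A < C

Comparing growth rates:
B = n log²(n) is O(n log² n)
D = n⁵ is O(n⁵)
A = n¹⁰ is O(n¹⁰)
C = eⁿ is O(eⁿ)

Therefore, the order from slowest to fastest is: B < D < A < C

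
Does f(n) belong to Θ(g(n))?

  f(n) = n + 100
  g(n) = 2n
True

f(n) = n + 100 and g(n) = 2n are both O(n).
Since they have the same asymptotic growth rate, f(n) = Θ(g(n)) is true.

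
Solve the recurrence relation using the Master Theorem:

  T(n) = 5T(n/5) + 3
Θ(n)

Master Theorem: a = 5, b = 5, f(n) = 3.
Compute the critical exponent d = log₅(5) = 1.
Compare f(n) = Θ(1) against n^d:
  k = 0 < d = 1, so f(n) = O(n^(d-ε)) — Case 1.
  The recursion cost dominates: T(n) = Θ(n^d) = Θ(n).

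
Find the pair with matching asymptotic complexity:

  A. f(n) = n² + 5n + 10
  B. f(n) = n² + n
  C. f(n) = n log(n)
A and B

Examining each function:
  A. n² + 5n + 10 is O(n²)
  B. n² + n is O(n²)
  C. n log(n) is O(n log n)

Functions A and B both have the same complexity class.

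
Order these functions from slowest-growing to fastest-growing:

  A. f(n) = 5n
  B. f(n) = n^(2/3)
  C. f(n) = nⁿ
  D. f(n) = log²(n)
D < B < A < C

Comparing growth rates:
D = log²(n) is O(log² n)
B = n^(2/3) is O(n^(2/3))
A = 5n is O(n)
C = nⁿ is O(nⁿ)

Therefore, the order from slowest to fastest is: D < B < A < C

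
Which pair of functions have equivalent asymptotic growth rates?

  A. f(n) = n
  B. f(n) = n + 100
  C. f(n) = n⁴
A and B

Examining each function:
  A. n is O(n)
  B. n + 100 is O(n)
  C. n⁴ is O(n⁴)

Functions A and B both have the same complexity class.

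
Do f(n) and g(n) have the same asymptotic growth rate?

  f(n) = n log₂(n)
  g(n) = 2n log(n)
True

f(n) = n log₂(n) and g(n) = 2n log(n) are both O(n log n).
Since they have the same asymptotic growth rate, f(n) = Θ(g(n)) is true.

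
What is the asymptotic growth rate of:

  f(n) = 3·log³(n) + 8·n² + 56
Θ(n²)

Order the terms by growth rate: 56 ≺ 3·log³(n) ≺ 8·n².
The fastest-growing term 8·n² dominates as n → ∞; dropping its constant factor gives Θ(n²).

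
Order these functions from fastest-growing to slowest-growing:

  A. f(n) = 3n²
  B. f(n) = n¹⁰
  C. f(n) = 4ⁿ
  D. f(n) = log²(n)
C > B > A > D

Comparing growth rates:
C = 4ⁿ is O(4ⁿ)
B = n¹⁰ is O(n¹⁰)
A = 3n² is O(n²)
D = log²(n) is O(log² n)

Therefore, the order from fastest to slowest is: C > B > A > D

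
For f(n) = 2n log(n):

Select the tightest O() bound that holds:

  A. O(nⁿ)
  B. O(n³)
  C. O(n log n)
C

f(n) = 2n log(n) is O(n log n).
All listed options are valid Big-O bounds (upper bounds),
but O(n log n) is the tightest (smallest valid bound).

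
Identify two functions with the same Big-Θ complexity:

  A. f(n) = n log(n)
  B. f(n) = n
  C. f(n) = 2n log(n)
A and C

Examining each function:
  A. n log(n) is O(n log n)
  B. n is O(n)
  C. 2n log(n) is O(n log n)

Functions A and C both have the same complexity class.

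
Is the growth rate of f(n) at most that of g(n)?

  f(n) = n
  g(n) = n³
True

f(n) = n is O(n), and g(n) = n³ is O(n³).
Since O(n) ⊆ O(n³) (f grows no faster than g), f(n) = O(g(n)) is true.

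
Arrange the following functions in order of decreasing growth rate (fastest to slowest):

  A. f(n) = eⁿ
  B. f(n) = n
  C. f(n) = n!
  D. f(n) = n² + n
C > A > D > B

Comparing growth rates:
C = n! is O(n!)
A = eⁿ is O(eⁿ)
D = n² + n is O(n²)
B = n is O(n)

Therefore, the order from fastest to slowest is: C > A > D > B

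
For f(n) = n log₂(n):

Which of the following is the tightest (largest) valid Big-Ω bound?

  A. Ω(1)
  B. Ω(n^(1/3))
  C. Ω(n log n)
C

f(n) = n log₂(n) is Ω(n log n).
All listed options are valid Big-Ω bounds (lower bounds),
but Ω(n log n) is the tightest (largest valid bound).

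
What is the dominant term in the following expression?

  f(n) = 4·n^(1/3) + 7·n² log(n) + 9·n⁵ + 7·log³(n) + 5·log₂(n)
9·n⁵

Looking at each term:
  - 4·n^(1/3) is O(n^(1/3))
  - 7·n² log(n) is O(n² log n)
  - 9·n⁵ is O(n⁵)
  - 7·log³(n) is O(log³ n)
  - 5·log₂(n) is O(log n)

The term 9·n⁵ (O(n⁵)) grows fastest and dominates all others.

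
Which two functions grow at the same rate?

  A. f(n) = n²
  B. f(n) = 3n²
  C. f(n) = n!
A and B

Examining each function:
  A. n² is O(n²)
  B. 3n² is O(n²)
  C. n! is O(n!)

Functions A and B both have the same complexity class.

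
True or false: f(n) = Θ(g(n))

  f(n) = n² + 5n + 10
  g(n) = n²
True

f(n) = n² + 5n + 10 and g(n) = n² are both O(n²).
Since they have the same asymptotic growth rate, f(n) = Θ(g(n)) is true.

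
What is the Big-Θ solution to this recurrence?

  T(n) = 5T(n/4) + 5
Θ(n^log₄(5))

Master Theorem: a = 5, b = 4, f(n) = 5.
Compute the critical exponent d = log₄(5) = 1.161.
Compare f(n) = Θ(1) against n^d:
  k = 0 < d = 1.161, so f(n) = O(n^(d-ε)) — Case 1.
  The recursion cost dominates: T(n) = Θ(n^d) = Θ(n^log₄(5)).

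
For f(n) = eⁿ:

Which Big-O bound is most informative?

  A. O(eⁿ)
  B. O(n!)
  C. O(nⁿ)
A

f(n) = eⁿ is O(eⁿ).
All listed options are valid Big-O bounds (upper bounds),
but O(eⁿ) is the tightest (smallest valid bound).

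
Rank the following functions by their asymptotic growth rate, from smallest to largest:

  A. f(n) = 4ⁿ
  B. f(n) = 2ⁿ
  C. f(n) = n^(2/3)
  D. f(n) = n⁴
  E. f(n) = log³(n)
E < C < D < B < A

Comparing growth rates:
E = log³(n) is O(log³ n)
C = n^(2/3) is O(n^(2/3))
D = n⁴ is O(n⁴)
B = 2ⁿ is O(2ⁿ)
A = 4ⁿ is O(4ⁿ)

Therefore, the order from slowest to fastest is: E < C < D < B < A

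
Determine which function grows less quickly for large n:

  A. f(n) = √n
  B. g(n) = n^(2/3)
A

f(n) = √n is O(√n), while g(n) = n^(2/3) is O(n^(2/3)).
Since O(√n) grows slower than O(n^(2/3)), f(n) is dominated.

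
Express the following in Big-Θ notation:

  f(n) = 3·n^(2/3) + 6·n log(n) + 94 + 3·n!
Θ(n!)

Order the terms by growth rate: 94 ≺ 3·n^(2/3) ≺ 6·n log(n) ≺ 3·n!.
The fastest-growing term 3·n! dominates as n → ∞; dropping its constant factor gives Θ(n!).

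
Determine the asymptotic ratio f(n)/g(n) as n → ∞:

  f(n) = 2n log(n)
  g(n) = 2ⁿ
0

Since 2n log(n) (O(n log n)) grows slower than 2ⁿ (O(2ⁿ)),
the ratio f(n)/g(n) → 0 as n → ∞.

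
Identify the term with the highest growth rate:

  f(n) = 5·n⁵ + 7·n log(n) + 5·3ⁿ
5·3ⁿ

Looking at each term:
  - 5·n⁵ is O(n⁵)
  - 7·n log(n) is O(n log n)
  - 5·3ⁿ is O(3ⁿ)

The term 5·3ⁿ (O(3ⁿ)) grows fastest and dominates all others.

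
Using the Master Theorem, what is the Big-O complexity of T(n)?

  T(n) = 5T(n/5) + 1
Θ(n)

Master Theorem: a = 5, b = 5, f(n) = 1.
Compute the critical exponent d = log₅(5) = 1.
Compare f(n) = Θ(1) against n^d:
  k = 0 < d = 1, so f(n) = O(n^(d-ε)) — Case 1.
  The recursion cost dominates: T(n) = Θ(n^d) = Θ(n).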